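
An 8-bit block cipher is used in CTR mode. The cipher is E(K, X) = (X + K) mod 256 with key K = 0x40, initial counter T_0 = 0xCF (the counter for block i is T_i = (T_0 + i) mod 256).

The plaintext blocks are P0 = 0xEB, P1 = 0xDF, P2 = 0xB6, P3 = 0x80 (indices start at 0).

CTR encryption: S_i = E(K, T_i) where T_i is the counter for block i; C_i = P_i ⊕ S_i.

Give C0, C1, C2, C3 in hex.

C0 = 0xE4, C1 = 0xCF, C2 = 0xA7, C3 = 0x92

C0: T = 0xCF, S = E(K, T) = 0x0F; 0xEB ⊕ 0x0F = 0xE4.
C1: T = 0xD0, S = E(K, T) = 0x10; 0xDF ⊕ 0x10 = 0xCF.
C2: T = 0xD1, S = E(K, T) = 0x11; 0xB6 ⊕ 0x11 = 0xA7.
C3: T = 0xD2, S = E(K, T) = 0x12; 0x80 ⊕ 0x12 = 0x92.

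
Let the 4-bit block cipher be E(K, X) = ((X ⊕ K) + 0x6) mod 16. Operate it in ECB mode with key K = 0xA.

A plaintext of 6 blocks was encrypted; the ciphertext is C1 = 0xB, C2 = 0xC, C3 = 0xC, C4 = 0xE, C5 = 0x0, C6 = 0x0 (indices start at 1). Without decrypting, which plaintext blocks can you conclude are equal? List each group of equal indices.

P2 = P3; P5 = P6

ECB encrypts each block independently with the same key, so equal ciphertext blocks imply equal plaintext blocks.
C2 = C3 = 0xC, so P2 = P3.
C5 = C6 = 0x0, so P5 = P6.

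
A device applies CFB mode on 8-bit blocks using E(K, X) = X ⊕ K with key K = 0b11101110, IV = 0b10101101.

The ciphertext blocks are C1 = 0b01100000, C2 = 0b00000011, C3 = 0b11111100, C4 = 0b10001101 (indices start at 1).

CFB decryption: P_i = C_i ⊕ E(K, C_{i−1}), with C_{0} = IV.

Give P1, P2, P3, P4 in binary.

P1 = 0b00100011, P2 = 0b10001101, P3 = 0b00010001, P4 = 0b10011111

P1: E(K, 0b10101101) = 0b01000011; 0b01100000 ⊕ 0b01000011 = 0b00100011.
P2: E(K, 0b01100000) = 0b10001110; 0b00000011 ⊕ 0b10001110 = 0b10001101.
P3: E(K, 0b00000011) = 0b11101101; 0b11111100 ⊕ 0b11101101 = 0b00010001.
P4: E(K, 0b11111100) = 0b00010010; 0b10001101 ⊕ 0b00010010 = 0b10011111.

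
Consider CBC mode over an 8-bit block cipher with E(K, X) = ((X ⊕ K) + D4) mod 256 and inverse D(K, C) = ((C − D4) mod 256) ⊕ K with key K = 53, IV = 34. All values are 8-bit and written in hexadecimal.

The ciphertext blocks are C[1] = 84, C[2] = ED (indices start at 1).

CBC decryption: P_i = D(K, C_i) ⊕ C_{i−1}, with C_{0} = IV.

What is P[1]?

P[1] = D7

P[1]: D(K, 84) = E3; E3 ⊕ 34 = D7.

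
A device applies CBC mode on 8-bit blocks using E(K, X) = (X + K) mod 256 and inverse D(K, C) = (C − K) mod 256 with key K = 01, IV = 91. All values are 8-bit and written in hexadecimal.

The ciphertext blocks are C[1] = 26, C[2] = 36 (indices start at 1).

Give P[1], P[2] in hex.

P[1] = B4, P[2] = 13

CBC decryption: P_i = D(K, C_i) ⊕ C_{i−1}, with C_{0} = IV.
P[1]: D(K, 26) = 25; 25 ⊕ 91 = B4.
P[2]: D(K, 36) = 35; 35 ⊕ 26 = 13.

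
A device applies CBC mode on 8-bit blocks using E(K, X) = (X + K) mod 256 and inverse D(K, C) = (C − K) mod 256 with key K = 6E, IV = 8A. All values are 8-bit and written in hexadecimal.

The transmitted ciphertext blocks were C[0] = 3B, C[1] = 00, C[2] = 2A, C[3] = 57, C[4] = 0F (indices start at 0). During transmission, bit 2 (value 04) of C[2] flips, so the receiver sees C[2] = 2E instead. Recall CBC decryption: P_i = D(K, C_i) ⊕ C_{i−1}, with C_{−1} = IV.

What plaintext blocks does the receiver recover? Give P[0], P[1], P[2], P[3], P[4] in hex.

Only C[2] changed, to 2E. In CBC, a change in C_i garbles P_i and flips the same bit in P_{i+1}. Decrypting the received ciphertext:
P[0]: D(K, 3B) = CD; CD ⊕ 8A = 47.
P[1]: D(K, 00) = 92; 92 ⊕ 3B = A9.
P[2]: D(K, 2E) = C0; C0 ⊕ 00 = C0.
P[3]: D(K, 57) = E9; E9 ⊕ 2E = C7.
P[4]: D(K, 0F) = A1; A1 ⊕ 57 = F6.
Blocks that differ from the original plaintext: P[2], P[3].

P[0] = 47, P[1] = A9, P[2] = C0, P[3] = C7, P[4] = F6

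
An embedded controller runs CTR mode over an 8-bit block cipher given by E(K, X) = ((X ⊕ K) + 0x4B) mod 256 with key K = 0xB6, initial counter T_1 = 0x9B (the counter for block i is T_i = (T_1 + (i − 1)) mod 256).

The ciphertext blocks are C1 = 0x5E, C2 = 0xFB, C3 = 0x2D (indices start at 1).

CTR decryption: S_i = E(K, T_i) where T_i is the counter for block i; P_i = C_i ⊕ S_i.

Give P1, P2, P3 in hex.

P1 = 0x26, P2 = 0x8E, P3 = 0x5B

P1: T = 0x9B, S = E(K, T) = 0x78; 0x5E ⊕ 0x78 = 0x26.
P2: T = 0x9C, S = E(K, T) = 0x75; 0xFB ⊕ 0x75 = 0x8E.
P3: T = 0x9D, S = E(K, T) = 0x76; 0x2D ⊕ 0x76 = 0x5B.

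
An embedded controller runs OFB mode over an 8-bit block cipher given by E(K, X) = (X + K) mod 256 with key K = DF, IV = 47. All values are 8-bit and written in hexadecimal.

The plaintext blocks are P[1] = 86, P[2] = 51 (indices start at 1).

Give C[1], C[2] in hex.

C[1] = A0, C[2] = 54

OFB encryption: S_i = E(K, S_{i−1}) with S_{0} = IV; C_i = P_i ⊕ S_i.
C[1]: S = E(K, 47) = 26; 86 ⊕ 26 = A0.
C[2]: S = E(K, 26) = 05; 51 ⊕ 05 = 54.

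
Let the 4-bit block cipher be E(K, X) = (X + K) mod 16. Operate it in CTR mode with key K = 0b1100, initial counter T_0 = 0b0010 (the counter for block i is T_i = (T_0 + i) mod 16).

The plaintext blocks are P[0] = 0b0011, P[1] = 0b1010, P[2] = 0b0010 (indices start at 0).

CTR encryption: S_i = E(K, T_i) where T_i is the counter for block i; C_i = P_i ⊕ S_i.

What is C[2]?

C[2] = 0b0010

C[0]: T = 0b0010, S = E(K, T) = 0b1110; 0b0011 ⊕ 0b1110 = 0b1101.
C[1]: T = 0b0011, S = E(K, T) = 0b1111; 0b1010 ⊕ 0b1111 = 0b0101.
C[2]: T = 0b0100, S = E(K, T) = 0b0000; 0b0010 ⊕ 0b0000 = 0b0010.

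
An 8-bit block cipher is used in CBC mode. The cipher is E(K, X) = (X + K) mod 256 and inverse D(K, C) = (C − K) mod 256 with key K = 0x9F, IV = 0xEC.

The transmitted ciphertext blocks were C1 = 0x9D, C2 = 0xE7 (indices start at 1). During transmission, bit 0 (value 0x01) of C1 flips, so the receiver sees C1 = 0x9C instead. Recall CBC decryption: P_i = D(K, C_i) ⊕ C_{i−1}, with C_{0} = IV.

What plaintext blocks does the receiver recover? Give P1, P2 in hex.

Only C1 changed, to 0x9C. In CBC, a change in C_i garbles P_i and flips the same bit in P_{i+1}. Decrypting the received ciphertext:
P1: D(K, 0x9C) = 0xFD; 0xFD ⊕ 0xEC = 0x11.
P2: D(K, 0xE7) = 0x48; 0x48 ⊕ 0x9C = 0xD4.
Blocks that differ from the original plaintext: P1, P2.

P1 = 0x11, P2 = 0xD4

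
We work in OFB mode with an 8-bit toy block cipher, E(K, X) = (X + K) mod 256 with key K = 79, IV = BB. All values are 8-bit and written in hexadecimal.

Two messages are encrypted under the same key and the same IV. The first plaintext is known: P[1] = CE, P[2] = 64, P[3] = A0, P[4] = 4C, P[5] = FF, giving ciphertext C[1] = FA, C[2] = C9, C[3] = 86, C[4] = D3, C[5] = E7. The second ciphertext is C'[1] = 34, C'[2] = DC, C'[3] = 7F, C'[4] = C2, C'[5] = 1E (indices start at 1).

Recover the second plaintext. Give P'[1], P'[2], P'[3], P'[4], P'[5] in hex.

P'[1] = 00, P'[2] = 71, P'[3] = 59, P'[4] = 5D, P'[5] = 06

In OFB with a reused IV, both messages share the same keystream S_i, so C_i ⊕ C'_i = P_i ⊕ P'_i and thus P'_i = P_i ⊕ C_i ⊕ C'_i.
P'[1]: CE ⊕ FA ⊕ 34 = 00.
P'[2]: 64 ⊕ C9 ⊕ DC = 71.
P'[3]: A0 ⊕ 86 ⊕ 7F = 59.
P'[4]: 4C ⊕ D3 ⊕ C2 = 5D.
P'[5]: FF ⊕ E7 ⊕ 1E = 06.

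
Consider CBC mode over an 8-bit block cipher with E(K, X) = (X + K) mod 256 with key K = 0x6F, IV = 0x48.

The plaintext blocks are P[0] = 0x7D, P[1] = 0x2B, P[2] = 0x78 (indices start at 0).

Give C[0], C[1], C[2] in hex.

CBC encryption: C_i = E(K, P_i ⊕ C_{i−1}), with C_{−1} = IV.
C[0]: P[0] ⊕ 0x48 = 0x35; E(K, 0x35) = 0xA4.
C[1]: P[1] ⊕ 0xA4 = 0x8F; E(K, 0x8F) = 0xFE.
C[2]: P[2] ⊕ 0xFE = 0x86; E(K, 0x86) = 0xF5.

C[0] = 0xA4, C[1] = 0xFE, C[2] = 0xF5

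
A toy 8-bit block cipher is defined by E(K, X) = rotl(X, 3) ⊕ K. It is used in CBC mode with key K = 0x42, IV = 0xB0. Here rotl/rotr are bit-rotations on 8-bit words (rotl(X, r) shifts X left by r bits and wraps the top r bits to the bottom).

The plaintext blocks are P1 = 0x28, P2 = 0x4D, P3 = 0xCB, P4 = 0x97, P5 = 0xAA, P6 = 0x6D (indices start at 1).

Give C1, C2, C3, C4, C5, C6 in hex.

CBC encryption: C_i = E(K, P_i ⊕ C_{i−1}), with C_{0} = IV.
C1: P1 ⊕ 0xB0 = 0x98; E(K, 0x98) = 0x86.
C2: P2 ⊕ 0x86 = 0xCB; E(K, 0xCB) = 0x1C.
C3: P3 ⊕ 0x1C = 0xD7; E(K, 0xD7) = 0xFC.
C4: P4 ⊕ 0xFC = 0x6B; E(K, 0x6B) = 0x19.
C5: P5 ⊕ 0x19 = 0xB3; E(K, 0xB3) = 0xDF.
C6: P6 ⊕ 0xDF = 0xB2; E(K, 0xB2) = 0xD7.

C1 = 0x86, C2 = 0x1C, C3 = 0xFC, C4 = 0x19, C5 = 0xDF, C6 = 0xD7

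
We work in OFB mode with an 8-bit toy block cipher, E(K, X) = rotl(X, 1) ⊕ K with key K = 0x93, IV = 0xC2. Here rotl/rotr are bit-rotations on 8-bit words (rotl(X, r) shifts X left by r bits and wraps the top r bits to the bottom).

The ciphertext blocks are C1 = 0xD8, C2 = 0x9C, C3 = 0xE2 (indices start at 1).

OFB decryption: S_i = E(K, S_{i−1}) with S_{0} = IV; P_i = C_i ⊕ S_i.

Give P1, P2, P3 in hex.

P1 = 0xCE, P2 = 0x23, P3 = 0x0E

P1: S = E(K, 0xC2) = 0x16; 0xD8 ⊕ 0x16 = 0xCE.
P2: S = E(K, 0x16) = 0xBF; 0x9C ⊕ 0xBF = 0x23.
P3: S = E(K, 0xBF) = 0xEC; 0xE2 ⊕ 0xEC = 0x0E.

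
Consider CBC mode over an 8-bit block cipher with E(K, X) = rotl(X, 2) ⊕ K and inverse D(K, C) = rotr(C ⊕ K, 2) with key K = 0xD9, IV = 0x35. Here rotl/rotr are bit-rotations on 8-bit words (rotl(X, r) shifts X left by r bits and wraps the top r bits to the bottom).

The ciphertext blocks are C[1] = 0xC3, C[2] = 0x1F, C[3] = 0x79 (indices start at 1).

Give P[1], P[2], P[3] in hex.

CBC decryption: P_i = D(K, C_i) ⊕ C_{i−1}, with C_{0} = IV.
P[1]: D(K, 0xC3) = 0x86; 0x86 ⊕ 0x35 = 0xB3.
P[2]: D(K, 0x1F) = 0xB1; 0xB1 ⊕ 0xC3 = 0x72.
P[3]: D(K, 0x79) = 0x28; 0x28 ⊕ 0x1F = 0x37.

P[1] = 0xB3, P[2] = 0x72, P[3] = 0x37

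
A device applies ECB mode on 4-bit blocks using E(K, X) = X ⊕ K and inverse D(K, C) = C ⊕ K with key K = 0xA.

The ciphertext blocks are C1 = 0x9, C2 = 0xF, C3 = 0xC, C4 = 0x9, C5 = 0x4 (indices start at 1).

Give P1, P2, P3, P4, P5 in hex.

ECB decryption: P_i = D(K, C_i).
P1: D(K, 0x9) = 0x3.
P2: D(K, 0xF) = 0x5.
P3: D(K, 0xC) = 0x6.
P4: D(K, 0x9) = 0x3.
P5: D(K, 0x4) = 0xE.

P1 = 0x3, P2 = 0x5, P3 = 0x6, P4 = 0x3, P5 = 0xE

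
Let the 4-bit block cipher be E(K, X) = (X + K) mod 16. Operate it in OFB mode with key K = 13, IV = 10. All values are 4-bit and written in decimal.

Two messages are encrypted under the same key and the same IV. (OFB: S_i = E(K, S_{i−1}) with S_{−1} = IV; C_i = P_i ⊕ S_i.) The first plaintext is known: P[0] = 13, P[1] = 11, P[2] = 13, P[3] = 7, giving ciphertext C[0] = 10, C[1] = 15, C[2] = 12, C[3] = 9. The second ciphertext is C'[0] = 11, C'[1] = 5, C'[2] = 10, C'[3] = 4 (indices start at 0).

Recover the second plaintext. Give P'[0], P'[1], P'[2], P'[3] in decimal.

In OFB with a reused IV, both messages share the same keystream S_i, so C_i ⊕ C'_i = P_i ⊕ P'_i and thus P'_i = P_i ⊕ C_i ⊕ C'_i.
P'[0]: 13 ⊕ 10 ⊕ 11 = 12.
P'[1]: 11 ⊕ 15 ⊕ 5 = 1.
P'[2]: 13 ⊕ 12 ⊕ 10 = 11.
P'[3]: 7 ⊕ 9 ⊕ 4 = 10.

P'[0] = 12, P'[1] = 1, P'[2] = 11, P'[3] = 10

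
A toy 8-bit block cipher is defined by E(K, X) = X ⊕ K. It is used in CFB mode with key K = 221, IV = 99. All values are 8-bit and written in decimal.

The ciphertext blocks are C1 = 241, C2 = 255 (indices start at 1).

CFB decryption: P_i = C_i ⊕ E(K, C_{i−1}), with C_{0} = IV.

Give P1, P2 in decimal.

P1: E(K, 99) = 190; 241 ⊕ 190 = 79.
P2: E(K, 241) = 44; 255 ⊕ 44 = 211.

P1 = 79, P2 = 211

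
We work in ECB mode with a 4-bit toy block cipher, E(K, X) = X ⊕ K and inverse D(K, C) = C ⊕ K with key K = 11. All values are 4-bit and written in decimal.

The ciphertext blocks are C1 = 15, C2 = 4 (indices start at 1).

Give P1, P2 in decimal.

P1 = 4, P2 = 15

ECB decryption: P_i = D(K, C_i).
P1: D(K, 15) = 4.
P2: D(K, 4) = 15.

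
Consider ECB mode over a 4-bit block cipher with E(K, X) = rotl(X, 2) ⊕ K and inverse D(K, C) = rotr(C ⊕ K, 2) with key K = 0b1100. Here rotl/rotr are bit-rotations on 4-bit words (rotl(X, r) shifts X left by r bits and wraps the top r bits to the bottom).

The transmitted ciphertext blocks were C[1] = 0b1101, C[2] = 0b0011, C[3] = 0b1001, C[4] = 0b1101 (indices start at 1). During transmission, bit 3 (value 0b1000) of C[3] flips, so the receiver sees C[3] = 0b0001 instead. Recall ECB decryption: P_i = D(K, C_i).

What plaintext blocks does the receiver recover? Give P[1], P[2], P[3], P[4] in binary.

P[1] = 0b0100, P[2] = 0b1111, P[3] = 0b0111, P[4] = 0b0100

Only C[3] changed, to 0b0001. In ECB, a change in C_i affects only P_i. Decrypting the received ciphertext:
P[1]: D(K, 0b1101) = 0b0100.
P[2]: D(K, 0b0011) = 0b1111.
P[3]: D(K, 0b0001) = 0b0111.
P[4]: D(K, 0b1101) = 0b0100.
Blocks that differ from the original plaintext: P[3].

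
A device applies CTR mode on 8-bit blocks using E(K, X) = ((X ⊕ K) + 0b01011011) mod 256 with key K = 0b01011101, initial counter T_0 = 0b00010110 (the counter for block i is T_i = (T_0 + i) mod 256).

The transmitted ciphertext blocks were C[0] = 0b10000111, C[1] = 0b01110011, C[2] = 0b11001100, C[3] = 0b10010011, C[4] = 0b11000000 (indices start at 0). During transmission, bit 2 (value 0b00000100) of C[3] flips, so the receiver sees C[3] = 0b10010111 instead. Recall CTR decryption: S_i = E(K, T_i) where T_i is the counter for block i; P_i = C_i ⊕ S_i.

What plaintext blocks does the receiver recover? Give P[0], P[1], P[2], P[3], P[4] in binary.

Only C[3] changed, to 0b10010111. In CTR, a change in C_i flips the same bit in P_i only; the keystream is unaffected. Decrypting the received ciphertext:
P[0]: T = 0b00010110, S = E(K, T) = 0b10100110; 0b10000111 ⊕ 0b10100110 = 0b00100001.
P[1]: T = 0b00010111, S = E(K, T) = 0b10100101; 0b01110011 ⊕ 0b10100101 = 0b11010110.
P[2]: T = 0b00011000, S = E(K, T) = 0b10100000; 0b11001100 ⊕ 0b10100000 = 0b01101100.
P[3]: T = 0b00011001, S = E(K, T) = 0b10011111; 0b10010111 ⊕ 0b10011111 = 0b00001000.
P[4]: T = 0b00011010, S = E(K, T) = 0b10100010; 0b11000000 ⊕ 0b10100010 = 0b01100010.
Blocks that differ from the original plaintext: P[3].

P[0] = 0b00100001, P[1] = 0b11010110, P[2] = 0b01101100, P[3] = 0b00001000, P[4] = 0b01100010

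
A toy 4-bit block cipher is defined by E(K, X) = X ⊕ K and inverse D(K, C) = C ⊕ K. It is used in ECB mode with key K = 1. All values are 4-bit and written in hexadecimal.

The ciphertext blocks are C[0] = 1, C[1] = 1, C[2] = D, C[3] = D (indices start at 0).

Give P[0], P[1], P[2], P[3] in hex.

ECB decryption: P_i = D(K, C_i).
P[0]: D(K, 1) = 0.
P[1]: D(K, 1) = 0.
P[2]: D(K, D) = C.
P[3]: D(K, D) = C.

P[0] = 0, P[1] = 0, P[2] = C, P[3] = C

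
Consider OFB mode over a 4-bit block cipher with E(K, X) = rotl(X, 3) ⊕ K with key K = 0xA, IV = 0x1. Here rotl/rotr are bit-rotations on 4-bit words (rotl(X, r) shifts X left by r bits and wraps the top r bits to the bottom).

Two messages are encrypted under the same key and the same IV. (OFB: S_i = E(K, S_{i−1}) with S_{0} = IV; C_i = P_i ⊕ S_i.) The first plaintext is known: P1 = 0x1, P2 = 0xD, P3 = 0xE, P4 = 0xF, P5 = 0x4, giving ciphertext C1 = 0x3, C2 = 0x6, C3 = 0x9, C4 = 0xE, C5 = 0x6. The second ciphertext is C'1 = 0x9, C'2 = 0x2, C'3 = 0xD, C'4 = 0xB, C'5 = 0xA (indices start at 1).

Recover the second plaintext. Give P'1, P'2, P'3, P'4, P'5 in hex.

In OFB with a reused IV, both messages share the same keystream S_i, so C_i ⊕ C'_i = P_i ⊕ P'_i and thus P'_i = P_i ⊕ C_i ⊕ C'_i.
P'1: 0x1 ⊕ 0x3 ⊕ 0x9 = 0xB.
P'2: 0xD ⊕ 0x6 ⊕ 0x2 = 0x9.
P'3: 0xE ⊕ 0x9 ⊕ 0xD = 0xA.
P'4: 0xF ⊕ 0xE ⊕ 0xB = 0xA.
P'5: 0x4 ⊕ 0x6 ⊕ 0xA = 0x8.

P'1 = 0xB, P'2 = 0x9, P'3 = 0xA, P'4 = 0xA, P'5 = 0x8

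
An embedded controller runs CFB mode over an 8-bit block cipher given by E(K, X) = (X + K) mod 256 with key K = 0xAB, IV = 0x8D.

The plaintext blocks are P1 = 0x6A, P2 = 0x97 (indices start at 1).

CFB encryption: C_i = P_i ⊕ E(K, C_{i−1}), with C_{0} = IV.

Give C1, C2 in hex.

C1 = 0x52, C2 = 0x6A

C1: E(K, 0x8D) = 0x38; 0x6A ⊕ 0x38 = 0x52.
C2: E(K, 0x52) = 0xFD; 0x97 ⊕ 0xFD = 0x6A.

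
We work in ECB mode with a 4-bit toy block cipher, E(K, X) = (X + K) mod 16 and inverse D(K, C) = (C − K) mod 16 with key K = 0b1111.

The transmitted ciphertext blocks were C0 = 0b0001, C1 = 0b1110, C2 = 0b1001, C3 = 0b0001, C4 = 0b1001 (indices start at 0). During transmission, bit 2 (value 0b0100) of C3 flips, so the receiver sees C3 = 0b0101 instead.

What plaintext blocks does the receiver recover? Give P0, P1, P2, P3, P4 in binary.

P0 = 0b0010, P1 = 0b1111, P2 = 0b1010, P3 = 0b0110, P4 = 0b1010

ECB decryption: P_i = D(K, C_i).
Only C3 changed, to 0b0101. In ECB, a change in C_i affects only P_i. Decrypting the received ciphertext:
P0: D(K, 0b0001) = 0b0010.
P1: D(K, 0b1110) = 0b1111.
P2: D(K, 0b1001) = 0b1010.
P3: D(K, 0b0101) = 0b0110.
P4: D(K, 0b1001) = 0b1010.
Blocks that differ from the original plaintext: P3.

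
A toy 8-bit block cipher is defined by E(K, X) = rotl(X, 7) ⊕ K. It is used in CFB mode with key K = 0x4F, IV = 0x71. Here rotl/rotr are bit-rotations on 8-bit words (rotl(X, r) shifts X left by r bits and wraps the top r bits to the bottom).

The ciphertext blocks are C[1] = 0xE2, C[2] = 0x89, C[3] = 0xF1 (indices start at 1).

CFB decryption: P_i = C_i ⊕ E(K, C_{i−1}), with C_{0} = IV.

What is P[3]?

P[3]: E(K, 0x89) = 0x8B; 0xF1 ⊕ 0x8B = 0x7A.

P[3] = 0x7A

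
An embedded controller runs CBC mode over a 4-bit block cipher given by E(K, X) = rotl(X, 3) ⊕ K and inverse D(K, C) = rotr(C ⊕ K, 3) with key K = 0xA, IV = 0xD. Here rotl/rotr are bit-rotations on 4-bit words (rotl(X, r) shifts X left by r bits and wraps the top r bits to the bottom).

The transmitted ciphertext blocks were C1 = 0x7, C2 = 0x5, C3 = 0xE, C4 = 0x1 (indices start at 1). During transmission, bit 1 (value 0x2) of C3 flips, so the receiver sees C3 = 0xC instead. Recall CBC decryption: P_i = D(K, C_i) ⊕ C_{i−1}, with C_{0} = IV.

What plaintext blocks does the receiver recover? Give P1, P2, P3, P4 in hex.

Only C3 changed, to 0xC. In CBC, a change in C_i garbles P_i and flips the same bit in P_{i+1}. Decrypting the received ciphertext:
P1: D(K, 0x7) = 0xB; 0xB ⊕ 0xD = 0x6.
P2: D(K, 0x5) = 0xF; 0xF ⊕ 0x7 = 0x8.
P3: D(K, 0xC) = 0xC; 0xC ⊕ 0x5 = 0x9.
P4: D(K, 0x1) = 0x7; 0x7 ⊕ 0xC = 0xB.
Blocks that differ from the original plaintext: P3, P4.

P1 = 0x6, P2 = 0x8, P3 = 0x9, P4 = 0xB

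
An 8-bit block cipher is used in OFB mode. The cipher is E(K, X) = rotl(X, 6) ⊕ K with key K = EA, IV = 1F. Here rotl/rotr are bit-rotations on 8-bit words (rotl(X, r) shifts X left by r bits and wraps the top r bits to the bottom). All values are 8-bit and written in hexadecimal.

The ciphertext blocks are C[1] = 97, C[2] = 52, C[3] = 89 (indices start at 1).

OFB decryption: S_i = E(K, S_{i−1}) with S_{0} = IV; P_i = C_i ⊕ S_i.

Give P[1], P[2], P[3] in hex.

P[1]: S = E(K, 1F) = 2D; 97 ⊕ 2D = BA.
P[2]: S = E(K, 2D) = A1; 52 ⊕ A1 = F3.
P[3]: S = E(K, A1) = 82; 89 ⊕ 82 = 0B.

P[1] = BA, P[2] = F3, P[3] = 0B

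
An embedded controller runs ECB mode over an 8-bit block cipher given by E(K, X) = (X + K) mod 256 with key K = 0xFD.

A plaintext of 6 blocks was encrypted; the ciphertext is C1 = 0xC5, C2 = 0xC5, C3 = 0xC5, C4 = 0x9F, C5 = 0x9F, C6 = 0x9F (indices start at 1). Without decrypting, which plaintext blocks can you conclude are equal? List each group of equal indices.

P1 = P2 = P3; P4 = P5 = P6

ECB encrypts each block independently with the same key, so equal ciphertext blocks imply equal plaintext blocks.
C1 = C2 = C3 = 0xC5, so P1 = P2 = P3.
C4 = C5 = C6 = 0x9F, so P4 = P5 = P6.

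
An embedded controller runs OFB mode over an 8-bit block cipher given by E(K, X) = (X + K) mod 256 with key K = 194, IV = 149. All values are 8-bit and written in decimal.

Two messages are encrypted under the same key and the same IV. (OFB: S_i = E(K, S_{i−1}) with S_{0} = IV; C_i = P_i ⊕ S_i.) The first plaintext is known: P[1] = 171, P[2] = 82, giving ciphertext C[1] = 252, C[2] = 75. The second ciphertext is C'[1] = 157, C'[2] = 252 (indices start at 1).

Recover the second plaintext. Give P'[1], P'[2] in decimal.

P'[1] = 202, P'[2] = 229

In OFB with a reused IV, both messages share the same keystream S_i, so C_i ⊕ C'_i = P_i ⊕ P'_i and thus P'_i = P_i ⊕ C_i ⊕ C'_i.
P'[1]: 171 ⊕ 252 ⊕ 157 = 202.
P'[2]: 82 ⊕ 75 ⊕ 252 = 229.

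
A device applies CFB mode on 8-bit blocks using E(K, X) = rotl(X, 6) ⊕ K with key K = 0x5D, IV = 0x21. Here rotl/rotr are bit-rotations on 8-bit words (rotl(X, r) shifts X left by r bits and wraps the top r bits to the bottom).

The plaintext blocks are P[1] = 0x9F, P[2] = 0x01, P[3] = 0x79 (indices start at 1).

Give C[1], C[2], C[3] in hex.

C[1] = 0x8A, C[2] = 0xFE, C[3] = 0x9B

CFB encryption: C_i = P_i ⊕ E(K, C_{i−1}), with C_{0} = IV.
C[1]: E(K, 0x21) = 0x15; 0x9F ⊕ 0x15 = 0x8A.
C[2]: E(K, 0x8A) = 0xFF; 0x01 ⊕ 0xFF = 0xFE.
C[3]: E(K, 0xFE) = 0xE2; 0x79 ⊕ 0xE2 = 0x9B.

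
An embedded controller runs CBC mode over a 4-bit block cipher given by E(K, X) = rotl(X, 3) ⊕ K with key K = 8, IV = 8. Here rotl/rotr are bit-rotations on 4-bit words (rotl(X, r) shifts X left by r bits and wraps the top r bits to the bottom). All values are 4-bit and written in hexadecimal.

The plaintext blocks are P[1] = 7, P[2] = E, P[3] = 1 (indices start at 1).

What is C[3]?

CBC encryption: C_i = E(K, P_i ⊕ C_{i−1}), with C_{0} = IV.
C[1]: P[1] ⊕ 8 = F; E(K, F) = 7.
C[2]: P[2] ⊕ 7 = 9; E(K, 9) = 4.
C[3]: P[3] ⊕ 4 = 5; E(K, 5) = 2.

C[3] = 2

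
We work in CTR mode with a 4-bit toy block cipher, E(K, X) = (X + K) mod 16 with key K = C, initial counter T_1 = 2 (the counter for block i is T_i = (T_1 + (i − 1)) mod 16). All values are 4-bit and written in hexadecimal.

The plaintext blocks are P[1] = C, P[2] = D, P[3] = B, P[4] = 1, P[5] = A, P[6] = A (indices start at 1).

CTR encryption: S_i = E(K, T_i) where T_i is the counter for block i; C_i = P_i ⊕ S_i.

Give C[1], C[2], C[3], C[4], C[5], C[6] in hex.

C[1] = 2, C[2] = 2, C[3] = B, C[4] = 0, C[5] = 8, C[6] = 9

C[1]: T = 2, S = E(K, T) = E; C ⊕ E = 2.
C[2]: T = 3, S = E(K, T) = F; D ⊕ F = 2.
C[3]: T = 4, S = E(K, T) = 0; B ⊕ 0 = B.
C[4]: T = 5, S = E(K, T) = 1; 1 ⊕ 1 = 0.
C[5]: T = 6, S = E(K, T) = 2; A ⊕ 2 = 8.
C[6]: T = 7, S = E(K, T) = 3; A ⊕ 3 = 9.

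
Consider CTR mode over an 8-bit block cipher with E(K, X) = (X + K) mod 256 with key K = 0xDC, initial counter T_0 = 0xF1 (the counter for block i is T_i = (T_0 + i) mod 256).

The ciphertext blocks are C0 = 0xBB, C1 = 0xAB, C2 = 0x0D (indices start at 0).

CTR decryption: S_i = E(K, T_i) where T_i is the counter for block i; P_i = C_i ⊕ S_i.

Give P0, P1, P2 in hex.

P0: T = 0xF1, S = E(K, T) = 0xCD; 0xBB ⊕ 0xCD = 0x76.
P1: T = 0xF2, S = E(K, T) = 0xCE; 0xAB ⊕ 0xCE = 0x65.
P2: T = 0xF3, S = E(K, T) = 0xCF; 0x0D ⊕ 0xCF = 0xC2.

P0 = 0x76, P1 = 0x65, P2 = 0xC2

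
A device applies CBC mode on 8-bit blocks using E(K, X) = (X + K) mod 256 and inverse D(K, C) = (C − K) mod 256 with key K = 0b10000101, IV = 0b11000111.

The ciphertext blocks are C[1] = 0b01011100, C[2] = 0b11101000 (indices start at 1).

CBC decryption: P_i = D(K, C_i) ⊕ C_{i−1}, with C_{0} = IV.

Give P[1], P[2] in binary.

P[1]: D(K, 0b01011100) = 0b11010111; 0b11010111 ⊕ 0b11000111 = 0b00010000.
P[2]: D(K, 0b11101000) = 0b01100011; 0b01100011 ⊕ 0b01011100 = 0b00111111.

P[1] = 0b00010000, P[2] = 0b00111111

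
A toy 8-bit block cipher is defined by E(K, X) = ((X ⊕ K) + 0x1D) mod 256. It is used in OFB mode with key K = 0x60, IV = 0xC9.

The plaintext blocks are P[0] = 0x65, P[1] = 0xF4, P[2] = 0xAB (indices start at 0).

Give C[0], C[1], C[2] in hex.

OFB encryption: S_i = E(K, S_{i−1}) with S_{−1} = IV; C_i = P_i ⊕ S_i.
C[0]: S = E(K, 0xC9) = 0xC6; 0x65 ⊕ 0xC6 = 0xA3.
C[1]: S = E(K, 0xC6) = 0xC3; 0xF4 ⊕ 0xC3 = 0x37.
C[2]: S = E(K, 0xC3) = 0xC0; 0xAB ⊕ 0xC0 = 0x6B.

C[0] = 0xA3, C[1] = 0x37, C[2] = 0x6B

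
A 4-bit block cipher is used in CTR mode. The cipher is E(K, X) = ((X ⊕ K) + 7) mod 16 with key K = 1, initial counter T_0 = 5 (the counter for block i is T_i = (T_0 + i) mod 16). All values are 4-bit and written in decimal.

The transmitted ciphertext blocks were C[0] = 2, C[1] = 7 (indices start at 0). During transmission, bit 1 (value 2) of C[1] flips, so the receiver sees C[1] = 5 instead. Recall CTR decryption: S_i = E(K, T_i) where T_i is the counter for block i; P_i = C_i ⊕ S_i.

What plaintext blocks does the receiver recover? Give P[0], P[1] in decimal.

P[0] = 9, P[1] = 11

Only C[1] changed, to 5. In CTR, a change in C_i flips the same bit in P_i only; the keystream is unaffected. Decrypting the received ciphertext:
P[0]: T = 5, S = E(K, T) = 11; 2 ⊕ 11 = 9.
P[1]: T = 6, S = E(K, T) = 14; 5 ⊕ 14 = 11.
Blocks that differ from the original plaintext: P[1].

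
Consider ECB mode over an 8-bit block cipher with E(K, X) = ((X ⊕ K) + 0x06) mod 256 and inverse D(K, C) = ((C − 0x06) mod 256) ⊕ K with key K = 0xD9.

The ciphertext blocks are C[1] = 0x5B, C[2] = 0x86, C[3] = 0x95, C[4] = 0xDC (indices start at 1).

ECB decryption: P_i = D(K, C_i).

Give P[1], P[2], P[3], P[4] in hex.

P[1] = 0x8C, P[2] = 0x59, P[3] = 0x56, P[4] = 0x0F

P[1]: D(K, 0x5B) = 0x8C.
P[2]: D(K, 0x86) = 0x59.
P[3]: D(K, 0x95) = 0x56.
P[4]: D(K, 0xDC) = 0x0F.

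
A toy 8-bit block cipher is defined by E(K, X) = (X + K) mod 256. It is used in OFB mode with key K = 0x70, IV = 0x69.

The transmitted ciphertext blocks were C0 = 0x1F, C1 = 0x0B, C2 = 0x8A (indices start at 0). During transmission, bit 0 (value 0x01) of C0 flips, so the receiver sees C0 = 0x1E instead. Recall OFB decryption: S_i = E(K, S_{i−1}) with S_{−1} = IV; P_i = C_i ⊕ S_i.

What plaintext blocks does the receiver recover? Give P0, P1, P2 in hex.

P0 = 0xC7, P1 = 0x42, P2 = 0x33

Only C0 changed, to 0x1E. In OFB, a change in C_i flips the same bit in P_i only; the keystream is unaffected. Decrypting the received ciphertext:
P0: S = E(K, 0x69) = 0xD9; 0x1E ⊕ 0xD9 = 0xC7.
P1: S = E(K, 0xD9) = 0x49; 0x0B ⊕ 0x49 = 0x42.
P2: S = E(K, 0x49) = 0xB9; 0x8A ⊕ 0xB9 = 0x33.
Blocks that differ from the original plaintext: P0.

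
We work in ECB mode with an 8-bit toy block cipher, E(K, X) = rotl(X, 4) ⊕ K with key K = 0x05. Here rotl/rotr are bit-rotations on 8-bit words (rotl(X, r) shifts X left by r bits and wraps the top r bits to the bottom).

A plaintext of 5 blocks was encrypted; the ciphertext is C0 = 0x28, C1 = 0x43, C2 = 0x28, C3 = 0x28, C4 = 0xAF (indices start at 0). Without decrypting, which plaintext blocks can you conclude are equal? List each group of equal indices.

ECB encrypts each block independently with the same key, so equal ciphertext blocks imply equal plaintext blocks.
C0 = C2 = C3 = 0x28, so P0 = P2 = P3.

P0 = P2 = P3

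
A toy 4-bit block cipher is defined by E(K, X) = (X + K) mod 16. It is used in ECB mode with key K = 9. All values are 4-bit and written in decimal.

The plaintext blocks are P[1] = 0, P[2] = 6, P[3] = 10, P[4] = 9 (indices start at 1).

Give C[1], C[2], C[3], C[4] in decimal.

ECB encryption: C_i = E(K, P_i).
C[1]: E(K, 0) = 9.
C[2]: E(K, 6) = 15.
C[3]: E(K, 10) = 3.
C[4]: E(K, 9) = 2.

C[1] = 9, C[2] = 15, C[3] = 3, C[4] = 2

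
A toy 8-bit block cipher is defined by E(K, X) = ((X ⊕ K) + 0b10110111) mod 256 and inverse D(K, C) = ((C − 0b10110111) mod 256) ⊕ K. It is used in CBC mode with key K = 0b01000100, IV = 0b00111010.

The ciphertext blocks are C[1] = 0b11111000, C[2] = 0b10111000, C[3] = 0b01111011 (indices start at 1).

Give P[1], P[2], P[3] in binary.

P[1] = 0b00111111, P[2] = 0b10111101, P[3] = 0b00111000

CBC decryption: P_i = D(K, C_i) ⊕ C_{i−1}, with C_{0} = IV.
P[1]: D(K, 0b11111000) = 0b00000101; 0b00000101 ⊕ 0b00111010 = 0b00111111.
P[2]: D(K, 0b10111000) = 0b01000101; 0b01000101 ⊕ 0b11111000 = 0b10111101.
P[3]: D(K, 0b01111011) = 0b10000000; 0b10000000 ⊕ 0b10111000 = 0b00111000.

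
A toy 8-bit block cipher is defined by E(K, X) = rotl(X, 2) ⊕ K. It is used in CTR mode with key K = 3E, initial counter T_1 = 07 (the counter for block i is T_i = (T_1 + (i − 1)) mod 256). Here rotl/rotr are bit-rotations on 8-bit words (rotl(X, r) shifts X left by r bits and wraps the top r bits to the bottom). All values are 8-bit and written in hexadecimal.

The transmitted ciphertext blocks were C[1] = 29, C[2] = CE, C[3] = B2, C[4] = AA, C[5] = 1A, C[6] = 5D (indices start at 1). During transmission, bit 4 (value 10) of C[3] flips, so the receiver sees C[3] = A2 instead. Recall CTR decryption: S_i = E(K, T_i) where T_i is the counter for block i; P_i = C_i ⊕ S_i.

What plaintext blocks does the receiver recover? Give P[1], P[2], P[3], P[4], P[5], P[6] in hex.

P[1] = 0B, P[2] = D0, P[3] = B8, P[4] = BC, P[5] = 08, P[6] = 53

Only C[3] changed, to A2. In CTR, a change in C_i flips the same bit in P_i only; the keystream is unaffected. Decrypting the received ciphertext:
P[1]: T = 07, S = E(K, T) = 22; 29 ⊕ 22 = 0B.
P[2]: T = 08, S = E(K, T) = 1E; CE ⊕ 1E = D0.
P[3]: T = 09, S = E(K, T) = 1A; A2 ⊕ 1A = B8.
P[4]: T = 0A, S = E(K, T) = 16; AA ⊕ 16 = BC.
P[5]: T = 0B, S = E(K, T) = 12; 1A ⊕ 12 = 08.
P[6]: T = 0C, S = E(K, T) = 0E; 5D ⊕ 0E = 53.
Blocks that differ from the original plaintext: P[3].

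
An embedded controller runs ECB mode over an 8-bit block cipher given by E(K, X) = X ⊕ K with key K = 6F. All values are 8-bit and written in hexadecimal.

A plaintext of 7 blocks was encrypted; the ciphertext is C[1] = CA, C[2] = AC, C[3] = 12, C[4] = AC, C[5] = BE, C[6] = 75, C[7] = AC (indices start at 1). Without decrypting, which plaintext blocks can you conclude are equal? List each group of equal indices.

ECB encrypts each block independently with the same key, so equal ciphertext blocks imply equal plaintext blocks.
C[2] = C[4] = C[7] = AC, so P[2] = P[4] = P[7].

P[2] = P[4] = P[7]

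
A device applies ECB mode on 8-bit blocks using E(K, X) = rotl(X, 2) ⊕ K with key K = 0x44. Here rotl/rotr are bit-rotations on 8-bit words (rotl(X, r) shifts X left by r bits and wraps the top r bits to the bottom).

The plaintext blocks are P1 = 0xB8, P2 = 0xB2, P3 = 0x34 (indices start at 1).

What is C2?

C2 = 0x8E

ECB encryption: C_i = E(K, P_i).
C2: E(K, 0xB2) = 0x8E.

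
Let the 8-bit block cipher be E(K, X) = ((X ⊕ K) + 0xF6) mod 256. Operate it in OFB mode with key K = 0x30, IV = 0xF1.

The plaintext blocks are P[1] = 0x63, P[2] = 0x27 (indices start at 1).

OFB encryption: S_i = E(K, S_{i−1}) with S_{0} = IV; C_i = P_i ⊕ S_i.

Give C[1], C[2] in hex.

C[1]: S = E(K, 0xF1) = 0xB7; 0x63 ⊕ 0xB7 = 0xD4.
C[2]: S = E(K, 0xB7) = 0x7D; 0x27 ⊕ 0x7D = 0x5A.

C[1] = 0xD4, C[2] = 0x5A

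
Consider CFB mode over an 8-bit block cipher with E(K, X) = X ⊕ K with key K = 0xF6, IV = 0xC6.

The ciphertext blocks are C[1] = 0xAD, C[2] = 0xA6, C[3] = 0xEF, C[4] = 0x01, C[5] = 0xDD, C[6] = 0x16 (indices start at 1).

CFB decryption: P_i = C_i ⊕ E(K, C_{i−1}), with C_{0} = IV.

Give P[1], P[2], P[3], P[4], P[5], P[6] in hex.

P[1]: E(K, 0xC6) = 0x30; 0xAD ⊕ 0x30 = 0x9D.
P[2]: E(K, 0xAD) = 0x5B; 0xA6 ⊕ 0x5B = 0xFD.
P[3]: E(K, 0xA6) = 0x50; 0xEF ⊕ 0x50 = 0xBF.
P[4]: E(K, 0xEF) = 0x19; 0x01 ⊕ 0x19 = 0x18.
P[5]: E(K, 0x01) = 0xF7; 0xDD ⊕ 0xF7 = 0x2A.
P[6]: E(K, 0xDD) = 0x2B; 0x16 ⊕ 0x2B = 0x3D.

P[1] = 0x9D, P[2] = 0xFD, P[3] = 0xBF, P[4] = 0x18, P[5] = 0x2A, P[6] = 0x3D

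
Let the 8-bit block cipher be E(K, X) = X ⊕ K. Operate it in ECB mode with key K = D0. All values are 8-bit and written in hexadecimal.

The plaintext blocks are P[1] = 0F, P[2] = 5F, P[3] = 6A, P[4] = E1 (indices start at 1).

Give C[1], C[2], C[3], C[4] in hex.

ECB encryption: C_i = E(K, P_i).
C[1]: E(K, 0F) = DF.
C[2]: E(K, 5F) = 8F.
C[3]: E(K, 6A) = BA.
C[4]: E(K, E1) = 31.

C[1] = DF, C[2] = 8F, C[3] = BA, C[4] = 31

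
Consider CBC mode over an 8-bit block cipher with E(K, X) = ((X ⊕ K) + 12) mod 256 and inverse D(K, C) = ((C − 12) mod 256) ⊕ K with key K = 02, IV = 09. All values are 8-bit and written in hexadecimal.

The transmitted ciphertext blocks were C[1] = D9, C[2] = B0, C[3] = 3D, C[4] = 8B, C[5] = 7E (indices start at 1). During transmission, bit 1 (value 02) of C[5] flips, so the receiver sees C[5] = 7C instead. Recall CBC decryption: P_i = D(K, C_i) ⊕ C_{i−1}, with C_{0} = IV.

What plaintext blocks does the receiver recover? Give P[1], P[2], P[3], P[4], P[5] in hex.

Only C[5] changed, to 7C. In CBC, a change in C_i garbles P_i and flips the same bit in P_{i+1}. Decrypting the received ciphertext:
P[1]: D(K, D9) = C5; C5 ⊕ 09 = CC.
P[2]: D(K, B0) = 9C; 9C ⊕ D9 = 45.
P[3]: D(K, 3D) = 29; 29 ⊕ B0 = 99.
P[4]: D(K, 8B) = 7B; 7B ⊕ 3D = 46.
P[5]: D(K, 7C) = 68; 68 ⊕ 8B = E3.
Blocks that differ from the original plaintext: P[5].

P[1] = CC, P[2] = 45, P[3] = 99, P[4] = 46, P[5] = E3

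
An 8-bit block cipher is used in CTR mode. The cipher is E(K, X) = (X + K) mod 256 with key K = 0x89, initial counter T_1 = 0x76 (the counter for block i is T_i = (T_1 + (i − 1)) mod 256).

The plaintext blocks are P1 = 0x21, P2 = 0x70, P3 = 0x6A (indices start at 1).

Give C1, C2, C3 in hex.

CTR encryption: S_i = E(K, T_i) where T_i is the counter for block i; C_i = P_i ⊕ S_i.
C1: T = 0x76, S = E(K, T) = 0xFF; 0x21 ⊕ 0xFF = 0xDE.
C2: T = 0x77, S = E(K, T) = 0x00; 0x70 ⊕ 0x00 = 0x70.
C3: T = 0x78, S = E(K, T) = 0x01; 0x6A ⊕ 0x01 = 0x6B.

C1 = 0xDE, C2 = 0x70, C3 = 0x6B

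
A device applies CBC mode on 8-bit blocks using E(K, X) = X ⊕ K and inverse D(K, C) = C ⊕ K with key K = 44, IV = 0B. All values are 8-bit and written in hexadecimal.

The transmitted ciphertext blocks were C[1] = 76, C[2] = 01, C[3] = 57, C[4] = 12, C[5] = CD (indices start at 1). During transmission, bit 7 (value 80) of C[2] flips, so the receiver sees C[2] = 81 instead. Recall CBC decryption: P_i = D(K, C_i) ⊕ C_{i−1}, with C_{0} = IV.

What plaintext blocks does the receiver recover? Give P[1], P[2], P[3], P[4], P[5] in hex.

P[1] = 39, P[2] = B3, P[3] = 92, P[4] = 01, P[5] = 9B

Only C[2] changed, to 81. In CBC, a change in C_i garbles P_i and flips the same bit in P_{i+1}. Decrypting the received ciphertext:
P[1]: D(K, 76) = 32; 32 ⊕ 0B = 39.
P[2]: D(K, 81) = C5; C5 ⊕ 76 = B3.
P[3]: D(K, 57) = 13; 13 ⊕ 81 = 92.
P[4]: D(K, 12) = 56; 56 ⊕ 57 = 01.
P[5]: D(K, CD) = 89; 89 ⊕ 12 = 9B.
Blocks that differ from the original plaintext: P[2], P[3].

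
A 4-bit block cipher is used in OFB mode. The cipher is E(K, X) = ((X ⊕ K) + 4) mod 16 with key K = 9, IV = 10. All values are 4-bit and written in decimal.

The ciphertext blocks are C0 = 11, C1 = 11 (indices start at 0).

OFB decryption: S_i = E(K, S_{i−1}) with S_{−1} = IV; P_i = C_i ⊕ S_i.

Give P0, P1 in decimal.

P0: S = E(K, 10) = 7; 11 ⊕ 7 = 12.
P1: S = E(K, 7) = 2; 11 ⊕ 2 = 9.

P0 = 12, P1 = 9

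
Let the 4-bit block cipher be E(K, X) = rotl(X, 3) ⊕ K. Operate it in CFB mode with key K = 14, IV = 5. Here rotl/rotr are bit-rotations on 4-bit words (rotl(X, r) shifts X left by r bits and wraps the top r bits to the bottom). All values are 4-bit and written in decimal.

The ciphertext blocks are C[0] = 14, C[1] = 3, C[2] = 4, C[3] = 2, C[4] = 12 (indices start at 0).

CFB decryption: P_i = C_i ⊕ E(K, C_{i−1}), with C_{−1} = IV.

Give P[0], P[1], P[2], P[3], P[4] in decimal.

P[0] = 10, P[1] = 10, P[2] = 3, P[3] = 14, P[4] = 3

P[0]: E(K, 5) = 4; 14 ⊕ 4 = 10.
P[1]: E(K, 14) = 9; 3 ⊕ 9 = 10.
P[2]: E(K, 3) = 7; 4 ⊕ 7 = 3.
P[3]: E(K, 4) = 12; 2 ⊕ 12 = 14.
P[4]: E(K, 2) = 15; 12 ⊕ 15 = 3.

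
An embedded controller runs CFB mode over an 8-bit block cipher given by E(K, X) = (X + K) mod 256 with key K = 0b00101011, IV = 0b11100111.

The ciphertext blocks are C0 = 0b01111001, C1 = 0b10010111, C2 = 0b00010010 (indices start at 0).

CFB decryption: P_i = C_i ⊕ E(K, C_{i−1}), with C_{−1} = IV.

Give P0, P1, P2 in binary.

P0: E(K, 0b11100111) = 0b00010010; 0b01111001 ⊕ 0b00010010 = 0b01101011.
P1: E(K, 0b01111001) = 0b10100100; 0b10010111 ⊕ 0b10100100 = 0b00110011.
P2: E(K, 0b10010111) = 0b11000010; 0b00010010 ⊕ 0b11000010 = 0b11010000.

P0 = 0b01101011, P1 = 0b00110011, P2 = 0b11010000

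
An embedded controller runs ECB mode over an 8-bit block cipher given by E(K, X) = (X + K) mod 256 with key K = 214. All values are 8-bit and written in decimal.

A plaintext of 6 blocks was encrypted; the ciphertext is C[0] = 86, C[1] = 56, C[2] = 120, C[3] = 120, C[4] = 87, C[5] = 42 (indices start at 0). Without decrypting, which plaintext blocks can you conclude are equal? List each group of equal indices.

P[2] = P[3]

ECB encrypts each block independently with the same key, so equal ciphertext blocks imply equal plaintext blocks.
C[2] = C[3] = 120, so P[2] = P[3].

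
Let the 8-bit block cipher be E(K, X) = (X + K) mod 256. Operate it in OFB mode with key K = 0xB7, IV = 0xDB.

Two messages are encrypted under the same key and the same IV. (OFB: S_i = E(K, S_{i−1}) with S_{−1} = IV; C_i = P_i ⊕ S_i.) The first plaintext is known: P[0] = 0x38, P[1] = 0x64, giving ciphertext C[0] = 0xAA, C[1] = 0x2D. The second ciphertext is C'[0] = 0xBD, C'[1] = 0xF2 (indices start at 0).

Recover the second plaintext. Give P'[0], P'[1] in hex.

P'[0] = 0x2F, P'[1] = 0xBB

In OFB with a reused IV, both messages share the same keystream S_i, so C_i ⊕ C'_i = P_i ⊕ P'_i and thus P'_i = P_i ⊕ C_i ⊕ C'_i.
P'[0]: 0x38 ⊕ 0xAA ⊕ 0xBD = 0x2F.
P'[1]: 0x64 ⊕ 0x2D ⊕ 0xF2 = 0xBB.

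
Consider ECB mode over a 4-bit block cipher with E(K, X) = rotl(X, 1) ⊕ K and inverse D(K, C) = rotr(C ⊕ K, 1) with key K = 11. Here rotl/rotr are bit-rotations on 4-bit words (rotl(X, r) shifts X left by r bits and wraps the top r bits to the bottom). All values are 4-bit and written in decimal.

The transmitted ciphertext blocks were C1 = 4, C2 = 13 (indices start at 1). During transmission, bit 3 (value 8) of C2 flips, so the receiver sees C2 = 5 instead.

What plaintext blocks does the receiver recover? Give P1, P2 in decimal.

ECB decryption: P_i = D(K, C_i).
Only C2 changed, to 5. In ECB, a change in C_i affects only P_i. Decrypting the received ciphertext:
P1: D(K, 4) = 15.
P2: D(K, 5) = 7.
Blocks that differ from the original plaintext: P2.

P1 = 15, P2 = 7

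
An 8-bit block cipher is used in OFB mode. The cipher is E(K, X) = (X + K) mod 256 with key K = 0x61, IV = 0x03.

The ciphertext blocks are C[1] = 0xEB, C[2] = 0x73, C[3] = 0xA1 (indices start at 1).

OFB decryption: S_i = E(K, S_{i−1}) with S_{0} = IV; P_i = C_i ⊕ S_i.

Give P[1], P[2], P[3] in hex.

P[1]: S = E(K, 0x03) = 0x64; 0xEB ⊕ 0x64 = 0x8F.
P[2]: S = E(K, 0x64) = 0xC5; 0x73 ⊕ 0xC5 = 0xB6.
P[3]: S = E(K, 0xC5) = 0x26; 0xA1 ⊕ 0x26 = 0x87.

P[1] = 0x8F, P[2] = 0xB6, P[3] = 0x87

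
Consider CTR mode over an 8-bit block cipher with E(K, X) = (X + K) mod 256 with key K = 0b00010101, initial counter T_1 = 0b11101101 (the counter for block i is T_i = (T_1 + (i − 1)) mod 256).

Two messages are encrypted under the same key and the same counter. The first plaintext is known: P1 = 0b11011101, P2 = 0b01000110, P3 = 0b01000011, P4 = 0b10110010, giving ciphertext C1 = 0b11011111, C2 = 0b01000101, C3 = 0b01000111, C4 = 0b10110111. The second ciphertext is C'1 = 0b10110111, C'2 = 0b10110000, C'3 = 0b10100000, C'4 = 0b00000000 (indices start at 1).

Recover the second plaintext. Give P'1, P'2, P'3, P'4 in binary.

In CTR with a reused counter, both messages share the same keystream S_i, so C_i ⊕ C'_i = P_i ⊕ P'_i and thus P'_i = P_i ⊕ C_i ⊕ C'_i.
P'1: 0b11011101 ⊕ 0b11011111 ⊕ 0b10110111 = 0b10110101.
P'2: 0b01000110 ⊕ 0b01000101 ⊕ 0b10110000 = 0b10110011.
P'3: 0b01000011 ⊕ 0b01000111 ⊕ 0b10100000 = 0b10100100.
P'4: 0b10110010 ⊕ 0b10110111 ⊕ 0b00000000 = 0b00000101.

P'1 = 0b10110101, P'2 = 0b10110011, P'3 = 0b10100100, P'4 = 0b00000101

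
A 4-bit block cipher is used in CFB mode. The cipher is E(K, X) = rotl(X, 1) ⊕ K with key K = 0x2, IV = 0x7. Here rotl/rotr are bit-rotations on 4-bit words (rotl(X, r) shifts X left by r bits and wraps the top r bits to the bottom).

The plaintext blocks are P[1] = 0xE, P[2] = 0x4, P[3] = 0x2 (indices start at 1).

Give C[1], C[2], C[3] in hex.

C[1] = 0x2, C[2] = 0x2, C[3] = 0x4

CFB encryption: C_i = P_i ⊕ E(K, C_{i−1}), with C_{0} = IV.
C[1]: E(K, 0x7) = 0xC; 0xE ⊕ 0xC = 0x2.
C[2]: E(K, 0x2) = 0x6; 0x4 ⊕ 0x6 = 0x2.
C[3]: E(K, 0x2) = 0x6; 0x2 ⊕ 0x6 = 0x4.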